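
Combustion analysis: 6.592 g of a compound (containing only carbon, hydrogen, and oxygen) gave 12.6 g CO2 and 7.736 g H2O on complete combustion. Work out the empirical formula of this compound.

mol C = 12.6 / 44.01 = 0.2863; mass C = 0.2863 × 12.01 = 3.438 g
mol H = 2 × (7.736 / 18.02) = 0.8586; mass H = 0.8586 × 1.008 = 0.8655 g
mass O = 6.592 − (4.304) = 2.288 g → mol O = 0.1430
Smallest is O at 0.143 mol; normalising gives C 2.002, H 6.004, O 1.000
≈ 2:6:1 → C2H6O

C2H6O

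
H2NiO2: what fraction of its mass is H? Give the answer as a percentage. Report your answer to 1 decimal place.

2.2%

Molar mass = 2(1.008) + 1(58.69) + 2(16.00) = 92.706 g/mol
Mass of H per mole = 2 × 1.008 = 2.016 g
% H = 2.016 / 92.706 × 100 = 2.2%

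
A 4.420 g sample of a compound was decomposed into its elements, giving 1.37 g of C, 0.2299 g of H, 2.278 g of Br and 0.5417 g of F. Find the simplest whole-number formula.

C4H8BrF

C: 1.37 g ÷ 12.01 g/mol = 0.1141 mol
H: 0.2299 g ÷ 1.008 g/mol = 0.2281 mol
Br: 2.278 g ÷ 79.90 g/mol = 0.02851 mol
F: 0.5417 g ÷ 19.00 g/mol = 0.02851 mol
Divide by the smallest (0.02851 mol F): C 4.001, H 8.000, Br 1.000, F 1.000
→ C4H8BrF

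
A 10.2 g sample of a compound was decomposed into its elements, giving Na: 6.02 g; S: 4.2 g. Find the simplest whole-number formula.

n(Na) = 6.02/22.99 = 0.2619, n(S) = 4.2/32.07 = 0.131
Smallest is S at 0.131 mol; normalising gives Na 1.999, S 1.000
Ratio ≈ 2:1, so the empirical formula is Na2S

Na2S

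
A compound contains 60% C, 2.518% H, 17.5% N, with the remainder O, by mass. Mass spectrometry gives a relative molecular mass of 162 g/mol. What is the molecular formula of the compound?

C8H4N2O2

Assume 100 g: 60 g C, 2.518 g H, 17.5 g N, 19.982 g O.
n(C) = 60/12.01 = 4.996, n(H) = 2.518/1.008 = 2.498, n(N) = 17.5/14.01 = 1.249, n(O) = 19.982/16.00 = 1.249
Divide by the smallest (1.249 mol O): C 4.000, H 2.000, N 1.000, O 1.000
Ratio ≈ 4:2:1:1, so the empirical formula is C4H2NO
Empirical-formula mass = 80.07 g/mol
n = 162 / 80.07 = 2.02 ≈ 2
Molecular formula = (C4H2NO)×2 = C8H4N2O2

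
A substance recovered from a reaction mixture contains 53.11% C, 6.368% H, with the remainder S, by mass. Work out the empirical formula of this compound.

Assume 100 g: 53.11 g C, 6.368 g H, 40.522 g S.
C: 53.11 g ÷ 12.01 g/mol = 4.422 mol
H: 6.368 g ÷ 1.008 g/mol = 6.317 mol
S: 40.522 g ÷ 32.07 g/mol = 1.264 mol
Smallest is S at 1.264 mol; normalising gives C 3.500, H 5.000, S 1.000
Scaling by 2: C 7.00, H 10.00, S 2.00 → C7H10S2

C7H10S2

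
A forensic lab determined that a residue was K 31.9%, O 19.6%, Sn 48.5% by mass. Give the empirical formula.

K2O3Sn

Assume 100 g: 31.9 g K, 19.6 g O, 48.5 g Sn.
n(K) = 31.9/39.10 = 0.8159, n(O) = 19.6/16.00 = 1.225, n(Sn) = 48.5/118.71 = 0.4086
Divide by the smallest (0.4086 mol Sn): K 1.997, O 2.998, Sn 1.000
≈ 2:3:1 → K2O3Sn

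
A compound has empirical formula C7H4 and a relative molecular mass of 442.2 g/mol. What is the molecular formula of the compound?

C35H20

Empirical-formula mass = 88.10 g/mol
n = 442.2 / 88.10 = 5.02 ≈ 5
Molecular formula = (C7H4)5 = C35H20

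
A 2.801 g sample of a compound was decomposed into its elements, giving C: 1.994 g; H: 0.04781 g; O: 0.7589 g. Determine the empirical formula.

C7H2O2

C: 1.994 g ÷ 12.01 g/mol = 0.166 mol
H: 0.04781 g ÷ 1.008 g/mol = 0.04743 mol
O: 0.7589 g ÷ 16.00 g/mol = 0.04743 mol
Ratios (÷ 0.04743): C 3.500, H 1.000, O 1.000
Multiply by 2: C 7.00, H 2.00, O 2.00 → C7H2O2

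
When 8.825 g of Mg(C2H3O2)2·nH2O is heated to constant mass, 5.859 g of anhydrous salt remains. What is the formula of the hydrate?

Mg(C2H3O2)2·4H2O

Mass of water lost = 8.825 − 5.859 = 2.966 g → 2.966 / 18.02 = 0.1646 mol H2O
Molar mass of Mg(C2H3O2)2 = 142.40 g/mol → mol Mg(C2H3O2)2 = 5.859 / 142.40 = 0.04115
n = 0.1646 / 0.04115 = 4.00 ≈ 4 → Mg(C2H3O2)2·4H2O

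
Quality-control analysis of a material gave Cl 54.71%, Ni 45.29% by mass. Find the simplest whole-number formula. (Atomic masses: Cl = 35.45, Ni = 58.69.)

Assume 100 g: 54.71 g Cl, 45.29 g Ni.
Moles — Cl: 54.71 / 35.45 = 1.543 mol; Ni: 45.29 / 58.69 = 0.7717 mol
Ratios (÷ 0.7717): Cl 2.000, Ni 1.000
≈ 2:1 → Cl2Ni

Cl2Ni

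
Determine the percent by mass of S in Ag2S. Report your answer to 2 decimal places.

Molar mass = 2(107.87) + 1(32.07) = 247.810 g/mol
Mass of S per mole = 1 × 32.07 = 32.070 g
% S = 32.070 / 247.810 × 100 = 12.94%

12.94%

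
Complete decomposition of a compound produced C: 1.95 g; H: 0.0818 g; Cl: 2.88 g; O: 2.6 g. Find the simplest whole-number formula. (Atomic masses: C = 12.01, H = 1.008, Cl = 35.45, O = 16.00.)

C: 1.95 g ÷ 12.01 g/mol = 0.1624 mol
H: 0.0818 g ÷ 1.008 g/mol = 0.08115 mol
Cl: 2.88 g ÷ 35.45 g/mol = 0.08124 mol
O: 2.6 g ÷ 16.00 g/mol = 0.1625 mol
Ratios (÷ 0.08115): C 2.001, H 1.000, Cl 1.001, O 2.002
→ C2HClO2

C2HClO2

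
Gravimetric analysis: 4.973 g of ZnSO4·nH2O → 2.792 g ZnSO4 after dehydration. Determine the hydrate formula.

ZnSO4·7H2O

Mass of water lost = 4.973 − 2.792 = 2.181 g → 2.181 / 18.02 = 0.121 mol H2O
Molar mass of ZnSO4 = 161.45 g/mol → mol ZnSO4 = 2.792 / 161.45 = 0.01729
n = 0.121 / 0.01729 = 7.00 ≈ 7 → ZnSO4·7H2O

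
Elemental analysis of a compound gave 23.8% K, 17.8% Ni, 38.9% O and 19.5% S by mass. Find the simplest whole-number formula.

Assume 100 g: 23.8 g K, 17.8 g Ni, 38.9 g O, 19.5 g S.
K: 23.8 g ÷ 39.10 g/mol = 0.6087 mol
Ni: 17.8 g ÷ 58.69 g/mol = 0.3033 mol
O: 38.9 g ÷ 16.00 g/mol = 2.431 mol
S: 19.5 g ÷ 32.07 g/mol = 0.608 mol
Smallest is Ni at 0.3033 mol; normalising gives K 2.007, Ni 1.000, O 8.016, S 2.005
≈ 2:1:8:2 → K2NiO8S2

K2NiO8S2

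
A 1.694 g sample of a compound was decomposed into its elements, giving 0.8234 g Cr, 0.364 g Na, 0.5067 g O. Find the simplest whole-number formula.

Cr: 0.8234 g ÷ 52.00 g/mol = 0.01583 mol
Na: 0.364 g ÷ 22.99 g/mol = 0.01583 mol
O: 0.5067 g ÷ 16.00 g/mol = 0.03167 mol
Smallest is Na at 0.01583 mol; normalising gives Cr 1.000, Na 1.000, O 2.000
Ratio ≈ 1:1:2, so the empirical formula is CrNaO2

CrNaO2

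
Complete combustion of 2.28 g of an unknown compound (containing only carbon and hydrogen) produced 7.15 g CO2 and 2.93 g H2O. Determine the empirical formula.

mol C = 7.15 / 44.01 = 0.1625; mass C = 0.1625 × 12.01 = 1.951 g
mol H = 2 × (2.93 / 18.02) = 0.3252; mass H = 0.3252 × 1.008 = 0.3278 g
Smallest is C at 0.1625 mol; normalising gives C 1.000, H 2.002
Ratio ≈ 1:2, so the empirical formula is CH2

CH2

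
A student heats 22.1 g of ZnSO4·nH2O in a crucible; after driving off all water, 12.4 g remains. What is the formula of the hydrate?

ZnSO4·7H2O

Mass of water lost = 22.1 − 12.4 = 9.7 g → 9.7 / 18.02 = 0.5383 mol H2O
Molar mass of ZnSO4 = 161.45 g/mol → mol ZnSO4 = 12.4 / 161.45 = 0.0768
n = 0.5383 / 0.0768 = 7.01 ≈ 7 → ZnSO4·7H2O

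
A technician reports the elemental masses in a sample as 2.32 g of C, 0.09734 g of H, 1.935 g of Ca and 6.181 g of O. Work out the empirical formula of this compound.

C4H2CaO8

n(C) = 2.32/12.01 = 0.1932, n(H) = 0.09734/1.008 = 0.09657, n(Ca) = 1.935/40.08 = 0.04828, n(O) = 6.181/16.00 = 0.3863
Divide by the smallest (0.04828 mol Ca): C 4.001, H 2.000, Ca 1.000, O 8.002
→ C4H2CaO8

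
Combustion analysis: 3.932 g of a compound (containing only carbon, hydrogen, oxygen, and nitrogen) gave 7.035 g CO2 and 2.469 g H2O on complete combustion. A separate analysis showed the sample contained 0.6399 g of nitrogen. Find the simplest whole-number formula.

C7H12N2O3

mol C = 7.035 / 44.01 = 0.1599; mass C = 0.1599 × 12.01 = 1.920 g
mol H = 2 × (2.469 / 18.02) = 0.2740; mass H = 0.2740 × 1.008 = 0.2762 g
mol N = 0.6399 / 14.01 = 0.04567
mass O = 3.932 − (2.836) = 1.096 g → mol O = 0.06851
Divide by the smallest (0.04567 mol N): C 3.500, H 6.000, N 1.000, O 1.500
×2: C 7.00, H 12.00, N 2.00, O 3.00 → C7H12N2O3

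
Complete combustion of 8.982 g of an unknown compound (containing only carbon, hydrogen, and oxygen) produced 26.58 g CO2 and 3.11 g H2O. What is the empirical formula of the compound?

C7H4O

mol C = 26.58 / 44.01 = 0.6040; mass C = 0.6040 × 12.01 = 7.253 g
mol H = 2 × (3.11 / 18.02) = 0.3452; mass H = 0.3452 × 1.008 = 0.3479 g
mass O = 8.982 − (7.601) = 1.381 g → mol O = 0.08629
Divide by the smallest (0.08629 mol O): C 6.999, H 4.000, O 1.000
→ C7H4O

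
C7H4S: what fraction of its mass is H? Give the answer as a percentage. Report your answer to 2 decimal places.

Molar mass = 7(12.01) + 4(1.008) + 1(32.07) = 120.172 g/mol
Mass of H per mole = 4 × 1.008 = 4.032 g
% H = 4.032 / 120.172 × 100 = 3.36%

3.36%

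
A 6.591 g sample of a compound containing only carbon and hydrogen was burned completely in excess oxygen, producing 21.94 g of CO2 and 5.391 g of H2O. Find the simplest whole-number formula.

mol C = 21.94 / 44.01 = 0.4985; mass C = 0.4985 × 12.01 = 5.987 g
mol H = 2 × (5.391 / 18.02) = 0.5983; mass H = 0.5983 × 1.008 = 0.6031 g
Ratios (÷ 0.4985): C 1.000, H 1.200
Scaling by 5: C 5.00, H 6.00 → C5H6

C5H6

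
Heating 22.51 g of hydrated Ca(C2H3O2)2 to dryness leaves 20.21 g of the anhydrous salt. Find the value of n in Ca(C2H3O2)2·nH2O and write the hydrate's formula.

Mass of water lost = 22.51 − 20.21 = 2.3 g → 2.3 / 18.02 = 0.1276 mol H2O
Molar mass of Ca(C2H3O2)2 = 158.17 g/mol → mol Ca(C2H3O2)2 = 20.21 / 158.17 = 0.1278
n = 0.1276 / 0.1278 = 1.00 ≈ 1 → Ca(C2H3O2)2·H2O

Ca(C2H3O2)2·H2O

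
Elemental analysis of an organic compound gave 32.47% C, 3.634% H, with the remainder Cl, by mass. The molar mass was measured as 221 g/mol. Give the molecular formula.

C6H8Cl4

Assume 100 g: 32.47 g C, 3.634 g H, 63.896 g Cl.
C: 32.47 g ÷ 12.01 g/mol = 2.704 mol
H: 3.634 g ÷ 1.008 g/mol = 3.605 mol
Cl: 63.896 g ÷ 35.45 g/mol = 1.802 mol
Divide by the smallest (1.802 mol Cl): C 1.500, H 2.000, Cl 1.000
×2: C 3.00, H 4.00, Cl 2.00 → C3H4Cl2
Empirical-formula mass = 110.96 g/mol
n = 221 / 110.96 = 1.99 ≈ 2
Molecular formula = (C3H4Cl2)×2 = C6H8Cl4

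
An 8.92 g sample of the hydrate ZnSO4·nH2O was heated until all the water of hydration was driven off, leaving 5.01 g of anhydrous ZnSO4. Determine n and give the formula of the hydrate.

Mass of water lost = 8.92 − 5.01 = 3.91 g → 3.91 / 18.02 = 0.217 mol H2O
Molar mass of ZnSO4 = 161.45 g/mol → mol ZnSO4 = 5.01 / 161.45 = 0.03103
n = 0.217 / 0.03103 = 6.99 ≈ 7 → ZnSO4·7H2O

ZnSO4·7H2O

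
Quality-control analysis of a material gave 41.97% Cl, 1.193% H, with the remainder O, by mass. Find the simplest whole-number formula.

Assume 100 g: 41.97 g Cl, 1.193 g H, 56.837 g O.
n(Cl) = 41.97/35.45 = 1.184, n(H) = 1.193/1.008 = 1.184, n(O) = 56.837/16.00 = 3.552
Ratios (÷ 1.184): Cl 1.000, H 1.000, O 3.001
→ ClHO3

ClHO3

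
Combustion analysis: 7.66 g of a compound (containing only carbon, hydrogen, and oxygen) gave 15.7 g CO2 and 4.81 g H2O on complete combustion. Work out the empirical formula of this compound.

C2H3O

mol C = 15.7 / 44.01 = 0.3567; mass C = 0.3567 × 12.01 = 4.284 g
mol H = 2 × (4.81 / 18.02) = 0.5339; mass H = 0.5339 × 1.008 = 0.5381 g
mass O = 7.66 − (4.823) = 2.837 g → mol O = 0.1773
Divide by the smallest (0.1773 mol O): C 2.012, H 3.010, O 1.000
Ratio ≈ 2:3:1, so the empirical formula is C2H3O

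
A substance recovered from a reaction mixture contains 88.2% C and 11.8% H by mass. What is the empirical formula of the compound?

Assume 100 g: 88.2 g C, 11.8 g H.
n(C) = 88.2/12.01 = 7.344, n(H) = 11.8/1.008 = 11.71
Divide by the smallest (7.344 mol C): C 1.000, H 1.594
×5: C 5.00, H 7.97 → C5H8

C5H8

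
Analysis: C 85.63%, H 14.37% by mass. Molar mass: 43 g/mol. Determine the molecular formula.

C3H6

Assume 100 g: 85.63 g C, 14.37 g H.
C: 85.63 g ÷ 12.01 g/mol = 7.13 mol
H: 14.37 g ÷ 1.008 g/mol = 14.26 mol
Smallest is C at 7.13 mol; normalising gives C 1.000, H 1.999
≈ 1:2 → CH2
Empirical-formula mass = 14.03 g/mol
n = 43 / 14.03 = 3.07 ≈ 3
Molecular formula = (CH2)×3 = C3H6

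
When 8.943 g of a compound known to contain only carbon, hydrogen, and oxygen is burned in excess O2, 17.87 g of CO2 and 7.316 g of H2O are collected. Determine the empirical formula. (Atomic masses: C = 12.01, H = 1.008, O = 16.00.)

mol C = 17.87 / 44.01 = 0.4060; mass C = 0.4060 × 12.01 = 4.877 g
mol H = 2 × (7.316 / 18.02) = 0.8120; mass H = 0.8120 × 1.008 = 0.8185 g
mass O = 8.943 − (5.695) = 3.248 g → mol O = 0.2030
Ratios (÷ 0.203): C 2.000, H 4.000, O 1.000
Ratio ≈ 2:4:1, so the empirical formula is C2H4O

C2H4O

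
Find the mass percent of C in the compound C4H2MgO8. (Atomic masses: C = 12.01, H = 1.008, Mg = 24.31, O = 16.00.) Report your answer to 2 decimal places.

Molar mass = 4(12.01) + 2(1.008) + 1(24.31) + 8(16.00) = 202.366 g/mol
Mass of C per mole = 4 × 12.01 = 48.040 g
% C = 48.040 / 202.366 × 100 = 23.74%

23.74%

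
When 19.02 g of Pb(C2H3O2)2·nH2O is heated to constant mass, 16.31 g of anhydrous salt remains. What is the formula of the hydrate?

Pb(C2H3O2)2·3H2O

Mass of water lost = 19.02 − 16.31 = 2.71 g → 2.71 / 18.02 = 0.1504 mol H2O
Molar mass of Pb(C2H3O2)2 = 325.29 g/mol → mol Pb(C2H3O2)2 = 16.31 / 325.29 = 0.05014
n = 0.1504 / 0.05014 = 3.00 ≈ 3 → Pb(C2H3O2)2·3H2O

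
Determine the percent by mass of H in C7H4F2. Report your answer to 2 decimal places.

3.20%

Molar mass = 7(12.01) + 4(1.008) + 2(19.00) = 126.102 g/mol
Mass of H per mole = 4 × 1.008 = 4.032 g
% H = 4.032 / 126.102 × 100 = 3.20%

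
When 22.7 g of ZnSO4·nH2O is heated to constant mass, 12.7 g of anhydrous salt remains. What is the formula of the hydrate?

Mass of water lost = 22.7 − 12.7 = 10 g → 10 / 18.02 = 0.5549 mol H2O
Molar mass of ZnSO4 = 161.45 g/mol → mol ZnSO4 = 12.7 / 161.45 = 0.07866
n = 0.5549 / 0.07866 = 7.05 ≈ 7 → ZnSO4·7H2O

ZnSO4·7H2O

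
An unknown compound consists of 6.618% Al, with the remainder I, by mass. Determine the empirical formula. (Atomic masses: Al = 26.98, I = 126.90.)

Assume 100 g: 6.618 g Al, 93.382 g I.
Al: 6.618 g ÷ 26.98 g/mol = 0.2453 mol
I: 93.382 g ÷ 126.90 g/mol = 0.7359 mol
Divide by the smallest (0.2453 mol Al): Al 1.000, I 3.000
≈ 1:3 → AlI3

AlI3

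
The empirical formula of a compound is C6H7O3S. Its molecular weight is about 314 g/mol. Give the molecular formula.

Empirical-formula mass = 159.19 g/mol
n = 314 / 159.19 = 1.97 ≈ 2
Molecular formula = (C6H7O3S)2 = C12H14O6S2

C12H14O6S2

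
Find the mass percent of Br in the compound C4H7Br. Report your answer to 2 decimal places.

59.19%

Molar mass = 4(12.01) + 7(1.008) + 1(79.90) = 134.996 g/mol
Mass of Br per mole = 1 × 79.90 = 79.900 g
% Br = 79.900 / 134.996 × 100 = 59.19%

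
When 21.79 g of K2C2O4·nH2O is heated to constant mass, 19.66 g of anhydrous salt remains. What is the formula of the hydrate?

K2C2O4·H2O

Mass of water lost = 21.79 − 19.66 = 2.13 g → 2.13 / 18.02 = 0.1182 mol H2O
Molar mass of K2C2O4 = 166.22 g/mol → mol K2C2O4 = 19.66 / 166.22 = 0.1183
n = 0.1182 / 0.1183 = 1.00 ≈ 1 → K2C2O4·H2O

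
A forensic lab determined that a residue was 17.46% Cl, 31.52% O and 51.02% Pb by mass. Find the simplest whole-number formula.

Assume 100 g: 17.46 g Cl, 31.52 g O, 51.02 g Pb.
n(Cl) = 17.46/35.45 = 0.4925, n(O) = 31.52/16.00 = 1.97, n(Pb) = 51.02/207.2 = 0.2462
Smallest is Pb at 0.2462 mol; normalising gives Cl 2.000, O 8.000, Pb 1.000
Ratio ≈ 2:8:1, so the empirical formula is Cl2O8Pb

Cl2O8Pb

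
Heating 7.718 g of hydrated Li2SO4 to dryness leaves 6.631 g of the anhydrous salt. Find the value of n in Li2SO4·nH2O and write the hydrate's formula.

Li2SO4·H2O

Mass of water lost = 7.718 − 6.631 = 1.087 g → 1.087 / 18.02 = 0.06032 mol H2O
Molar mass of Li2SO4 = 109.95 g/mol → mol Li2SO4 = 6.631 / 109.95 = 0.06031
n = 0.06032 / 0.06031 = 1.00 ≈ 1 → Li2SO4·H2O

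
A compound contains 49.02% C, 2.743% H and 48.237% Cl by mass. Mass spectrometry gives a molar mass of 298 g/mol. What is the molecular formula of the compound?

C12H8Cl4

Assume 100 g: 49.02 g C, 2.743 g H, 48.237 g Cl.
n(C) = 49.02/12.01 = 4.082, n(H) = 2.743/1.008 = 2.721, n(Cl) = 48.237/35.45 = 1.361
Divide by the smallest (1.361 mol Cl): C 3.000, H 2.000, Cl 1.000
≈ 3:2:1 → C3H2Cl
Empirical-formula mass = 73.50 g/mol
n = 298 / 73.50 = 4.05 ≈ 4
Molecular formula = (C3H2Cl)×4 = C12H8Cl4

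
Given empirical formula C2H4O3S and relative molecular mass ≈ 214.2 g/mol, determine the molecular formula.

C4H8O6S2

Empirical-formula mass = 108.12 g/mol
n = 214.2 / 108.12 = 1.98 ≈ 2
Molecular formula = (C2H4O3S)2 = C4H8O6S2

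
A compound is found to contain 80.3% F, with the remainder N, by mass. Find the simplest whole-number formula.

F3N

Assume 100 g: 80.3 g F, 19.7 g N.
F: 80.3 g ÷ 19.00 g/mol = 4.226 mol
N: 19.7 g ÷ 14.01 g/mol = 1.406 mol
Divide by the smallest (1.406 mol N): F 3.006, N 1.000
→ F3N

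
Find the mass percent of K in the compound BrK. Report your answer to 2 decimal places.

Molar mass = 1(79.90) + 1(39.10) = 119.000 g/mol
Mass of K per mole = 1 × 39.10 = 39.100 g
% K = 39.100 / 119.000 × 100 = 32.86%

32.86%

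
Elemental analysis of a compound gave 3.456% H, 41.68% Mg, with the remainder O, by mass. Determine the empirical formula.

Assume 100 g: 3.456 g H, 41.68 g Mg, 54.864 g O.
H: 3.456 g ÷ 1.008 g/mol = 3.429 mol
Mg: 41.68 g ÷ 24.31 g/mol = 1.715 mol
O: 54.864 g ÷ 16.00 g/mol = 3.429 mol
Divide by the smallest (1.715 mol Mg): H 2.000, Mg 1.000, O 2.000
Ratio ≈ 2:1:2, so the empirical formula is H2MgO2

H2MgO2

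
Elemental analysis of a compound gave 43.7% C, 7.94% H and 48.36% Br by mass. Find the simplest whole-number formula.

Assume 100 g: 43.7 g C, 7.94 g H, 48.36 g Br.
n(C) = 43.7/12.01 = 3.639, n(H) = 7.94/1.008 = 7.877, n(Br) = 48.36/79.90 = 0.6053
Smallest is Br at 0.6053 mol; normalising gives C 6.012, H 13.014, Br 1.000
Ratio ≈ 6:13:1, so the empirical formula is C6H13Br

C6H13Br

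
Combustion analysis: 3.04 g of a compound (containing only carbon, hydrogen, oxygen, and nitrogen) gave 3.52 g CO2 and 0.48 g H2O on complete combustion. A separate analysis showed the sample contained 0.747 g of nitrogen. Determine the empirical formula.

mol C = 3.52 / 44.01 = 0.07998; mass C = 0.07998 × 12.01 = 0.9606 g
mol H = 2 × (0.48 / 18.02) = 0.05327; mass H = 0.05327 × 1.008 = 0.05370 g
mol N = 0.747 / 14.01 = 0.05332
mass O = 3.04 − (1.761) = 1.279 g → mol O = 0.07992
Divide by the smallest (0.05327 mol H): C 1.501, H 1.000, N 1.001, O 1.500
Scaling by 2: C 3.00, H 2.00, N 2.00, O 3.00 → C3H2N2O3

C3H2N2O3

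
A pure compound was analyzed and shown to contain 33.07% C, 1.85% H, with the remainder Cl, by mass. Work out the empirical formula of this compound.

Assume 100 g: 33.07 g C, 1.85 g H, 65.08 g Cl.
Moles — C: 33.07 / 12.01 = 2.754 mol; H: 1.85 / 1.008 = 1.835 mol; Cl: 65.08 / 35.45 = 1.836 mol
Smallest is H at 1.835 mol; normalising gives C 1.500, H 1.000, Cl 1.000
Multiply by 2: C 3.00, H 2.00, Cl 2.00 → C3H2Cl2

C3H2Cl2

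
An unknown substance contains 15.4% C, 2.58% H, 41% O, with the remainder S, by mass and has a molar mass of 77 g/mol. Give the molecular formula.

CH2O2S

Assume 100 g: 15.4 g C, 2.58 g H, 41 g O, 41.02 g S.
n(C) = 15.4/12.01 = 1.282, n(H) = 2.58/1.008 = 2.56, n(O) = 41/16.00 = 2.562, n(S) = 41.02/32.07 = 1.279
Smallest is S at 1.279 mol; normalising gives C 1.002, H 2.001, O 2.003, S 1.000
≈ 1:2:2:1 → CH2O2S
Empirical-formula mass = 78.10 g/mol
n = 77 / 78.10 = 0.99 ≈ 1
Molecular formula = empirical formula = CH2O2S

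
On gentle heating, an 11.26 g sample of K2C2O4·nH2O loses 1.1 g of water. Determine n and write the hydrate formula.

Mass of anhydrous K2C2O4 = 11.26 − 1.1 = 10.16 g
mol H2O = 1.1 / 18.02 = 0.06104
Molar mass of K2C2O4 = 166.22 g/mol → mol K2C2O4 = 10.16 / 166.22 = 0.06112
n = 0.06104 / 0.06112 = 1.00 ≈ 1 → K2C2O4·H2O

K2C2O4·H2O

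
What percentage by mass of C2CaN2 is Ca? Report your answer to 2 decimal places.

43.51%

Molar mass = 2(12.01) + 1(40.08) + 2(14.01) = 92.120 g/mol
Mass of Ca per mole = 1 × 40.08 = 40.080 g
% Ca = 40.080 / 92.120 × 100 = 43.51%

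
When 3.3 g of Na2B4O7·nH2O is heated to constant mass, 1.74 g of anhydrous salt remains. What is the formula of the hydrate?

Mass of water lost = 3.3 − 1.74 = 1.56 g → 1.56 / 18.02 = 0.08657 mol H2O
Molar mass of Na2B4O7 = 201.22 g/mol → mol Na2B4O7 = 1.74 / 201.22 = 0.008647
n = 0.08657 / 0.008647 = 10.01 ≈ 10 → Na2B4O7·10H2O

Na2B4O7·10H2O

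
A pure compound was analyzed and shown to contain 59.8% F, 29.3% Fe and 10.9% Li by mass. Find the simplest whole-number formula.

F6FeLi3

Assume 100 g: 59.8 g F, 29.3 g Fe, 10.9 g Li.
F: 59.8 g ÷ 19.00 g/mol = 3.147 mol
Fe: 29.3 g ÷ 55.85 g/mol = 0.5246 mol
Li: 10.9 g ÷ 6.94 g/mol = 1.571 mol
Divide by the smallest (0.5246 mol Fe): F 5.999, Fe 1.000, Li 2.994
→ F6FeLi3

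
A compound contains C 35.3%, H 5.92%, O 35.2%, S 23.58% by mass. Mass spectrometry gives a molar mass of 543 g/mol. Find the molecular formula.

C16H32O12S4

Assume 100 g: 35.3 g C, 5.92 g H, 35.2 g O, 23.58 g S.
C: 35.3 g ÷ 12.01 g/mol = 2.939 mol
H: 5.92 g ÷ 1.008 g/mol = 5.873 mol
O: 35.2 g ÷ 16.00 g/mol = 2.2 mol
S: 23.58 g ÷ 32.07 g/mol = 0.7353 mol
Divide by the smallest (0.7353 mol S): C 3.997, H 7.988, O 2.992, S 1.000
Ratio ≈ 4:8:3:1, so the empirical formula is C4H8O3S
Empirical-formula mass = 136.17 g/mol
n = 543 / 136.17 = 3.99 ≈ 4
Molecular formula = (C4H8O3S)×4 = C16H32O12S4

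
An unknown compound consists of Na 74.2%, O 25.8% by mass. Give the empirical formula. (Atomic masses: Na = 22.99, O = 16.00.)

Assume 100 g: 74.2 g Na, 25.8 g O.
Moles — Na: 74.2 / 22.99 = 3.227 mol; O: 25.8 / 16.00 = 1.613 mol
Divide by the smallest (1.613 mol O): Na 2.002, O 1.000
Ratio ≈ 2:1, so the empirical formula is Na2O

Na2O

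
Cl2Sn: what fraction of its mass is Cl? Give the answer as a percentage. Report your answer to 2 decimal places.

37.39%

Molar mass = 2(35.45) + 1(118.71) = 189.610 g/mol
Mass of Cl per mole = 2 × 35.45 = 70.900 g
% Cl = 70.900 / 189.610 × 100 = 37.39%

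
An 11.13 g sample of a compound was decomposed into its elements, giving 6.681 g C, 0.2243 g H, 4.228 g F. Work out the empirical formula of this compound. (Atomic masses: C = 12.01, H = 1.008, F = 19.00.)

C5H2F2

Moles — C: 6.681 / 12.01 = 0.5563 mol; H: 0.2243 / 1.008 = 0.2225 mol; F: 4.228 / 19.00 = 0.2225 mol
Divide by the smallest (0.2225 mol H): C 2.500, H 1.000, F 1.000
Scaling by 2: C 5.00, H 2.00, F 2.00 → C5H2F2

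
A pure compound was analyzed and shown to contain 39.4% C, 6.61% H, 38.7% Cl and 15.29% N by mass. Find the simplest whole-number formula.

Assume 100 g: 39.4 g C, 6.61 g H, 38.7 g Cl, 15.29 g N.
Moles — C: 39.4 / 12.01 = 3.281 mol; H: 6.61 / 1.008 = 6.558 mol; Cl: 38.7 / 35.45 = 1.092 mol; N: 15.29 / 14.01 = 1.091 mol
Divide by the smallest (1.091 mol N): C 3.006, H 6.009, Cl 1.000, N 1.000
≈ 3:6:1:1 → C3H6ClN

C3H6ClN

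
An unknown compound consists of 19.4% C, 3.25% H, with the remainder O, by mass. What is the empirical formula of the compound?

Assume 100 g: 19.4 g C, 3.25 g H, 77.35 g O.
n(C) = 19.4/12.01 = 1.615, n(H) = 3.25/1.008 = 3.224, n(O) = 77.35/16.00 = 4.834
Divide by the smallest (1.615 mol C): C 1.000, H 1.996, O 2.993
→ CH2O3

CH2O3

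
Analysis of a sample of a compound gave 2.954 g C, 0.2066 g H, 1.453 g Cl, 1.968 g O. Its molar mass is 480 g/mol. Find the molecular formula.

Moles — C: 2.954 / 12.01 = 0.246 mol; H: 0.2066 / 1.008 = 0.205 mol; Cl: 1.453 / 35.45 = 0.04099 mol; O: 1.968 / 16.00 = 0.123 mol
Ratios (÷ 0.04099): C 6.001, H 5.001, Cl 1.000, O 3.001
→ C6H5ClO3
Empirical-formula mass = 160.55 g/mol
n = 480 / 160.55 = 2.99 ≈ 3
Molecular formula = (C6H5ClO3)×3 = C18H15Cl3O9

C18H15Cl3O9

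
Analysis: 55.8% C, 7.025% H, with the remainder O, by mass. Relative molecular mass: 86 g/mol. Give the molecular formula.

C4H6O2

Assume 100 g: 55.8 g C, 7.025 g H, 37.175 g O.
Moles — C: 55.8 / 12.01 = 4.646 mol; H: 7.025 / 1.008 = 6.969 mol; O: 37.175 / 16.00 = 2.323 mol
Divide by the smallest (2.323 mol O): C 2.000, H 3.000, O 1.000
≈ 2:3:1 → C2H3O
Empirical-formula mass = 43.04 g/mol
n = 86 / 43.04 = 2.00 ≈ 2
Molecular formula = (C2H3O)×2 = C4H6O2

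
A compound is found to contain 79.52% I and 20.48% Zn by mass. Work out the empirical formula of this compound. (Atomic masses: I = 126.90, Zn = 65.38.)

Assume 100 g: 79.52 g I, 20.48 g Zn.
I: 79.52 g ÷ 126.90 g/mol = 0.6266 mol
Zn: 20.48 g ÷ 65.38 g/mol = 0.3132 mol
Divide by the smallest (0.3132 mol Zn): I 2.000, Zn 1.000
≈ 2:1 → I2Zn

I2Zn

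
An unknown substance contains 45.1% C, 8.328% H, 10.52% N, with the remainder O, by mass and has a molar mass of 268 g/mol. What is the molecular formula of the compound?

C10H22N2O6

Assume 100 g: 45.1 g C, 8.328 g H, 10.52 g N, 36.052 g O.
n(C) = 45.1/12.01 = 3.755, n(H) = 8.328/1.008 = 8.262, n(N) = 10.52/14.01 = 0.7509, n(O) = 36.052/16.00 = 2.253
Ratios (÷ 0.7509): C 5.001, H 11.003, N 1.000, O 3.001
Ratio ≈ 5:11:1:3, so the empirical formula is C5H11NO3
Empirical-formula mass = 133.15 g/mol
n = 268 / 133.15 = 2.01 ≈ 2
Molecular formula = (C5H11NO3)×2 = C10H22N2O6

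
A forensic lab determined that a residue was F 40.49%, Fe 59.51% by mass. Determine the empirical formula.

Assume 100 g: 40.49 g F, 59.51 g Fe.
F: 40.49 g ÷ 19.00 g/mol = 2.131 mol
Fe: 59.51 g ÷ 55.85 g/mol = 1.066 mol
Ratios (÷ 1.066): F 2.000, Fe 1.000
≈ 2:1 → F2Fe

F2Fe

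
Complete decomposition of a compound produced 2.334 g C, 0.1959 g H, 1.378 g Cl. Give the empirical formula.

Moles — C: 2.334 / 12.01 = 0.1943 mol; H: 0.1959 / 1.008 = 0.1943 mol; Cl: 1.378 / 35.45 = 0.03887 mol
Divide by the smallest (0.03887 mol Cl): C 4.999, H 5.000, Cl 1.000
≈ 5:5:1 → C5H5Cl

C5H5Cl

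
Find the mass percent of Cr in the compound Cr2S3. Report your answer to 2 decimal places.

51.95%

Molar mass = 2(52.00) + 3(32.07) = 200.210 g/mol
Mass of Cr per mole = 2 × 52.00 = 104.000 g
% Cr = 104.000 / 200.210 × 100 = 51.95%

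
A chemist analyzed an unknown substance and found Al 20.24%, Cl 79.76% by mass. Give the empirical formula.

AlCl3

Assume 100 g: 20.24 g Al, 79.76 g Cl.
n(Al) = 20.24/26.98 = 0.7502, n(Cl) = 79.76/35.45 = 2.25
Ratios (÷ 0.7502): Al 1.000, Cl 2.999
≈ 1:3 → AlCl3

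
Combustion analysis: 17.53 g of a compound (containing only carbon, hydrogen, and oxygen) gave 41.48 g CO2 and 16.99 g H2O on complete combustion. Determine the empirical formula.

mol C = 41.48 / 44.01 = 0.9425; mass C = 0.9425 × 12.01 = 11.32 g
mol H = 2 × (16.99 / 18.02) = 1.886; mass H = 1.886 × 1.008 = 1.901 g
mass O = 17.53 − (13.22) = 4.310 g → mol O = 0.2694
Ratios (÷ 0.2694): C 3.499, H 7.001, O 1.000
Scaling by 2: C 7.00, H 14.00, O 2.00 → C7H14O2

C7H14O2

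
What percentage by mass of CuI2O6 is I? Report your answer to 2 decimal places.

Molar mass = 1(63.55) + 2(126.90) + 6(16.00) = 413.350 g/mol
Mass of I per mole = 2 × 126.90 = 253.800 g
% I = 253.800 / 413.350 × 100 = 61.40%

61.40%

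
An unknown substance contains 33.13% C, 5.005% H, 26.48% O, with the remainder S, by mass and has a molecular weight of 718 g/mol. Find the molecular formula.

Assume 100 g: 33.13 g C, 5.005 g H, 26.48 g O, 35.385 g S.
C: 33.13 g ÷ 12.01 g/mol = 2.759 mol
H: 5.005 g ÷ 1.008 g/mol = 4.965 mol
O: 26.48 g ÷ 16.00 g/mol = 1.655 mol
S: 35.385 g ÷ 32.07 g/mol = 1.103 mol
Ratios (÷ 1.103): C 2.500, H 4.500, O 1.500, S 1.000
Scaling by 2: C 5.00, H 9.00, O 3.00, S 2.00 → C5H9O3S2
Empirical-formula mass = 181.26 g/mol
n = 718 / 181.26 = 3.96 ≈ 4
Molecular formula = (C5H9O3S2)×4 = C20H36O12S8

C20H36O12S8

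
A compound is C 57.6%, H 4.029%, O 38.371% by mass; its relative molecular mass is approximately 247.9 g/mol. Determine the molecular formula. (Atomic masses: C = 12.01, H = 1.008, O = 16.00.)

C12H10O6

Assume 100 g: 57.6 g C, 4.029 g H, 38.371 g O.
C: 57.6 g ÷ 12.01 g/mol = 4.796 mol
H: 4.029 g ÷ 1.008 g/mol = 3.997 mol
O: 38.371 g ÷ 16.00 g/mol = 2.398 mol
Ratios (÷ 2.398): C 2.000, H 1.667, O 1.000
×3: C 6.00, H 5.00, O 3.00 → C6H5O3
Empirical-formula mass = 125.10 g/mol
n = 247.9 / 125.10 = 1.98 ≈ 2
Molecular formula = (C6H5O3)×2 = C12H10O6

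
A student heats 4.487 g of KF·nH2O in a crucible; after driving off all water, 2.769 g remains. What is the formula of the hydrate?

KF·2H2O

Mass of water lost = 4.487 − 2.769 = 1.718 g → 1.718 / 18.02 = 0.09534 mol H2O
Molar mass of KF = 58.10 g/mol → mol KF = 2.769 / 58.10 = 0.04766
n = 0.09534 / 0.04766 = 2.00 ≈ 2 → KF·2H2O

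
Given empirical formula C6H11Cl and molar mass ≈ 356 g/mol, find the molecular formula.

Empirical-formula mass = 118.60 g/mol
n = 356 / 118.60 = 3.00 ≈ 3
Molecular formula = (C6H11Cl)3 = C18H33Cl3

C18H33Cl3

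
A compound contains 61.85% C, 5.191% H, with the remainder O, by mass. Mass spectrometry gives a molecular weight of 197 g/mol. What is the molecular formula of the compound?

C10H10O4

Assume 100 g: 61.85 g C, 5.191 g H, 32.959 g O.
n(C) = 61.85/12.01 = 5.15, n(H) = 5.191/1.008 = 5.15, n(O) = 32.959/16.00 = 2.06
Smallest is O at 2.06 mol; normalising gives C 2.500, H 2.500, O 1.000
Scaling by 2: C 5.00, H 5.00, O 2.00 → C5H5O2
Empirical-formula mass = 97.09 g/mol
n = 197 / 97.09 = 2.03 ≈ 2
Molecular formula = (C5H5O2)×2 = C10H10O4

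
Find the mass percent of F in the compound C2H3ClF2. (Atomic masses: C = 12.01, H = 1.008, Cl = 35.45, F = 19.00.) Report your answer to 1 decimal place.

37.8%

Molar mass = 2(12.01) + 3(1.008) + 1(35.45) + 2(19.00) = 100.494 g/mol
Mass of F per mole = 2 × 19.00 = 38.000 g
% F = 38.000 / 100.494 × 100 = 37.8%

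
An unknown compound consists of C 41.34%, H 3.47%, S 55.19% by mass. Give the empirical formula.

Assume 100 g: 41.34 g C, 3.47 g H, 55.19 g S.
C: 41.34 g ÷ 12.01 g/mol = 3.442 mol
H: 3.47 g ÷ 1.008 g/mol = 3.442 mol
S: 55.19 g ÷ 32.07 g/mol = 1.721 mol
Smallest is S at 1.721 mol; normalising gives C 2.000, H 2.000, S 1.000
Ratio ≈ 2:2:1, so the empirical formula is C2H2S

C2H2S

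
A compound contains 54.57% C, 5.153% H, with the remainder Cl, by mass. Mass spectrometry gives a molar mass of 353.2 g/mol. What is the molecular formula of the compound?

C16H18Cl4

Assume 100 g: 54.57 g C, 5.153 g H, 40.277 g Cl.
C: 54.57 g ÷ 12.01 g/mol = 4.544 mol
H: 5.153 g ÷ 1.008 g/mol = 5.112 mol
Cl: 40.277 g ÷ 35.45 g/mol = 1.136 mol
Smallest is Cl at 1.136 mol; normalising gives C 3.999, H 4.499, Cl 1.000
×2: C 8.00, H 9.00, Cl 2.00 → C8H9Cl2
Empirical-formula mass = 176.05 g/mol
n = 353.2 / 176.05 = 2.01 ≈ 2
Molecular formula = (C8H9Cl2)×2 = C16H18Cl4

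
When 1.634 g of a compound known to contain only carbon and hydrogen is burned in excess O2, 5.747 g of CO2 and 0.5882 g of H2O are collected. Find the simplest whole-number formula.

mol C = 5.747 / 44.01 = 0.1306; mass C = 0.1306 × 12.01 = 1.568 g
mol H = 2 × (0.5882 / 18.02) = 0.06528; mass H = 0.06528 × 1.008 = 0.06581 g
Smallest is H at 0.06528 mol; normalising gives C 2.000, H 1.000
≈ 2:1 → C2H

C2H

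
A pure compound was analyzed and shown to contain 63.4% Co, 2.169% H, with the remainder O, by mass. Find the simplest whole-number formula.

Assume 100 g: 63.4 g Co, 2.169 g H, 34.431 g O.
n(Co) = 63.4/58.93 = 1.076, n(H) = 2.169/1.008 = 2.152, n(O) = 34.431/16.00 = 2.152
Smallest is Co at 1.076 mol; normalising gives Co 1.000, H 2.000, O 2.000
→ CoH2O2

CoH2O2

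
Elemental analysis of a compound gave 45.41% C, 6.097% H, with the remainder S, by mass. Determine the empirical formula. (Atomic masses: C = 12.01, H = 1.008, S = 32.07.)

Assume 100 g: 45.41 g C, 6.097 g H, 48.493 g S.
C: 45.41 g ÷ 12.01 g/mol = 3.781 mol
H: 6.097 g ÷ 1.008 g/mol = 6.049 mol
S: 48.493 g ÷ 32.07 g/mol = 1.512 mol
Ratios (÷ 1.512): C 2.501, H 4.000, S 1.000
Scaling by 2: C 5.00, H 8.00, S 2.00 → C5H8S2

C5H8S2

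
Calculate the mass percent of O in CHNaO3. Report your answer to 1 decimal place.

57.1%

Molar mass = 1(12.01) + 1(1.008) + 1(22.99) + 3(16.00) = 84.008 g/mol
Mass of O per mole = 3 × 16.00 = 48.000 g
% O = 48.000 / 84.008 × 100 = 57.1%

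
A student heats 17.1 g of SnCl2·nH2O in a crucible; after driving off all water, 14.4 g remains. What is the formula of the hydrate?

Mass of water lost = 17.1 − 14.4 = 2.7 g → 2.7 / 18.02 = 0.1498 mol H2O
Molar mass of SnCl2 = 189.61 g/mol → mol SnCl2 = 14.4 / 189.61 = 0.07595
n = 0.1498 / 0.07595 = 1.97 ≈ 2 → SnCl2·2H2O

SnCl2·2H2O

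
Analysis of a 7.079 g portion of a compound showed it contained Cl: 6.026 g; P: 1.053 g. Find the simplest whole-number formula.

Cl5P

n(Cl) = 6.026/35.45 = 0.17, n(P) = 1.053/30.97 = 0.034
Divide by the smallest (0.034 mol P): Cl 4.999, P 1.000
→ Cl5P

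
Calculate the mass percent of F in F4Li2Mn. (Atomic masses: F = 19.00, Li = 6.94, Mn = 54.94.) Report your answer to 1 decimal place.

Molar mass = 4(19.00) + 2(6.94) + 1(54.94) = 144.820 g/mol
Mass of F per mole = 4 × 19.00 = 76.000 g
% F = 76.000 / 144.820 × 100 = 52.5%

52.5%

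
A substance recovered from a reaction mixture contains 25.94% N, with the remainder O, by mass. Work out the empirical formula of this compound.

Assume 100 g: 25.94 g N, 74.06 g O.
n(N) = 25.94/14.01 = 1.852, n(O) = 74.06/16.00 = 4.629
Divide by the smallest (1.852 mol N): N 1.000, O 2.500
Scaling by 2: N 2.00, O 5.00 → N2O5

N2O5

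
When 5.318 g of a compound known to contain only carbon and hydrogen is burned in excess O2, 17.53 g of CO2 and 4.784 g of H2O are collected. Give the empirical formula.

C3H4

mol C = 17.53 / 44.01 = 0.3983; mass C = 0.3983 × 12.01 = 4.784 g
mol H = 2 × (4.784 / 18.02) = 0.5310; mass H = 0.5310 × 1.008 = 0.5352 g
Smallest is C at 0.3983 mol; normalising gives C 1.000, H 1.333
Multiply by 3: C 3.00, H 4.00 → C3H4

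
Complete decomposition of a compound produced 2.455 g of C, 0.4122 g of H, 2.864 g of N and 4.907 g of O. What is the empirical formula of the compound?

C2H4N2O3

Moles — C: 2.455 / 12.01 = 0.2044 mol; H: 0.4122 / 1.008 = 0.4089 mol; N: 2.864 / 14.01 = 0.2044 mol; O: 4.907 / 16.00 = 0.3067 mol
Ratios (÷ 0.2044): C 1.000, H 2.001, N 1.000, O 1.500
Scaling by 2: C 2.00, H 4.00, N 2.00, O 3.00 → C2H4N2O3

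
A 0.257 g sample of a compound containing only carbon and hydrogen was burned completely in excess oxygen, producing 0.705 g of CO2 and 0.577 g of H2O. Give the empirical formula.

mol C = 0.705 / 44.01 = 0.01602; mass C = 0.01602 × 12.01 = 0.1924 g
mol H = 2 × (0.577 / 18.02) = 0.06404; mass H = 0.06404 × 1.008 = 0.06455 g
Divide by the smallest (0.01602 mol C): C 1.000, H 3.998
→ CH4

CH4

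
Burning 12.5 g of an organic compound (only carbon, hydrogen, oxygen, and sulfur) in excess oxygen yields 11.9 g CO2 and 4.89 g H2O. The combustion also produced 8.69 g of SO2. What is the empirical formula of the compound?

mol C = 11.9 / 44.01 = 0.2704; mass C = 0.2704 × 12.01 = 3.247 g
mol H = 2 × (4.89 / 18.02) = 0.5427; mass H = 0.5427 × 1.008 = 0.5471 g
mol S = 8.69 / 64.07 = 0.1356; mass S = 4.350 g
mass O = 12.5 − (8.144) = 4.356 g → mol O = 0.2722
Divide by the smallest (0.1356 mol S): C 1.994, H 4.001, O 2.007, S 1.000
≈ 2:4:2:1 → C2H4O2S

C2H4O2S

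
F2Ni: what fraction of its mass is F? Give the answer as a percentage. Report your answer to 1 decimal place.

Molar mass = 2(19.00) + 1(58.69) = 96.690 g/mol
Mass of F per mole = 2 × 19.00 = 38.000 g
% F = 38.000 / 96.690 × 100 = 39.3%

39.3%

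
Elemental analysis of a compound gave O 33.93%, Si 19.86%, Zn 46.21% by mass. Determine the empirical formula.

Assume 100 g: 33.93 g O, 19.86 g Si, 46.21 g Zn.
n(O) = 33.93/16.00 = 2.121, n(Si) = 19.86/28.09 = 0.707, n(Zn) = 46.21/65.38 = 0.7068
Divide by the smallest (0.7068 mol Zn): O 3.000, Si 1.000, Zn 1.000
Ratio ≈ 3:1:1, so the empirical formula is O3SiZn

O3SiZn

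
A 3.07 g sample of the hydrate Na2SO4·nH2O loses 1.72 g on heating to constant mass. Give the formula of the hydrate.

Mass of anhydrous Na2SO4 = 3.07 − 1.72 = 1.35 g
mol H2O = 1.72 / 18.02 = 0.09545
Molar mass of Na2SO4 = 142.05 g/mol → mol Na2SO4 = 1.35 / 142.05 = 0.009504
n = 0.09545 / 0.009504 = 10.04 ≈ 10 → Na2SO4·10H2O

Na2SO4·10H2O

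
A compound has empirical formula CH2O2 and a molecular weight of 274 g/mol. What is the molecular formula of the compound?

Empirical-formula mass = 46.03 g/mol
n = 274 / 46.03 = 5.95 ≈ 6
Molecular formula = (CH2O2)6 = C6H12O12

C6H12O12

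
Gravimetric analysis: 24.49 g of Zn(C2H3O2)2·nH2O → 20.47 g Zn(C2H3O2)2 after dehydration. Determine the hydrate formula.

Zn(C2H3O2)2·2H2O

Mass of water lost = 24.49 − 20.47 = 4.02 g → 4.02 / 18.02 = 0.2231 mol H2O
Molar mass of Zn(C2H3O2)2 = 183.47 g/mol → mol Zn(C2H3O2)2 = 20.47 / 183.47 = 0.1116
n = 0.2231 / 0.1116 = 2.00 ≈ 2 → Zn(C2H3O2)2·2H2O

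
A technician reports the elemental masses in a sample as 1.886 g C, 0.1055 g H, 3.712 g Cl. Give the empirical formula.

C3H2Cl2

n(C) = 1.886/12.01 = 0.157, n(H) = 0.1055/1.008 = 0.1047, n(Cl) = 3.712/35.45 = 0.1047
Smallest is H at 0.1047 mol; normalising gives C 1.500, H 1.000, Cl 1.000
×2: C 3.00, H 2.00, Cl 2.00 → C3H2Cl2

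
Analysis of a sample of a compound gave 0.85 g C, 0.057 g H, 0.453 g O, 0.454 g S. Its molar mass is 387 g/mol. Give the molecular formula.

C15H12O6S3

n(C) = 0.85/12.01 = 0.07077, n(H) = 0.057/1.008 = 0.05655, n(O) = 0.453/16.00 = 0.02831, n(S) = 0.454/32.07 = 0.01416
Divide by the smallest (0.01416 mol S): C 4.999, H 3.994, O 2.000, S 1.000
→ C5H4O2S
Empirical-formula mass = 128.15 g/mol
n = 387 / 128.15 = 3.02 ≈ 3
Molecular formula = (C5H4O2S)×3 = C15H12O6S3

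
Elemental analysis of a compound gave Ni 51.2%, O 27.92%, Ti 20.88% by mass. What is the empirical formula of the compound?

Ni2O4Ti

Assume 100 g: 51.2 g Ni, 27.92 g O, 20.88 g Ti.
n(Ni) = 51.2/58.69 = 0.8724, n(O) = 27.92/16.00 = 1.745, n(Ti) = 20.88/47.87 = 0.4362
Divide by the smallest (0.4362 mol Ti): Ni 2.000, O 4.001, Ti 1.000
≈ 2:4:1 → Ni2O4Ti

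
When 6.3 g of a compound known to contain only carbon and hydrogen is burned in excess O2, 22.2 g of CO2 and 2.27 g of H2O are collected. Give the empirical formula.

C2H

mol C = 22.2 / 44.01 = 0.5044; mass C = 0.5044 × 12.01 = 6.058 g
mol H = 2 × (2.27 / 18.02) = 0.2519; mass H = 0.2519 × 1.008 = 0.2540 g
Smallest is H at 0.2519 mol; normalising gives C 2.002, H 1.000
≈ 2:1 → C2H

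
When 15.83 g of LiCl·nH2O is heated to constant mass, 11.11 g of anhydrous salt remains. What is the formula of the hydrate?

Mass of water lost = 15.83 − 11.11 = 4.72 g → 4.72 / 18.02 = 0.2619 mol H2O
Molar mass of LiCl = 42.39 g/mol → mol LiCl = 11.11 / 42.39 = 0.2621
n = 0.2619 / 0.2621 = 1.00 ≈ 1 → LiCl·H2O

LiCl·H2O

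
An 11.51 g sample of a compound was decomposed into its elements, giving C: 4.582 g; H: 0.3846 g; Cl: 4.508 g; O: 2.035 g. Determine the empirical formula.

C3H3ClO

Moles — C: 4.582 / 12.01 = 0.3815 mol; H: 0.3846 / 1.008 = 0.3815 mol; Cl: 4.508 / 35.45 = 0.1272 mol; O: 2.035 / 16.00 = 0.1272 mol
Ratios (÷ 0.1272): C 3.000, H 3.000, Cl 1.000, O 1.000
≈ 3:3:1:1 → C3H3ClO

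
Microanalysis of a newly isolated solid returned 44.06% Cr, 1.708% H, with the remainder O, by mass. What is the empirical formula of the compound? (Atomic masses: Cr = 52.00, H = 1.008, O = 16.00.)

CrH2O4

Assume 100 g: 44.06 g Cr, 1.708 g H, 54.232 g O.
Moles — Cr: 44.06 / 52.00 = 0.8473 mol; H: 1.708 / 1.008 = 1.694 mol; O: 54.232 / 16.00 = 3.389 mol
Smallest is Cr at 0.8473 mol; normalising gives Cr 1.000, H 2.000, O 4.000
→ CrH2O4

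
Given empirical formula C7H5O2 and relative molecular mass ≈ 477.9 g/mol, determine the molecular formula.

C28H20O8

Empirical-formula mass = 121.11 g/mol
n = 477.9 / 121.11 = 3.95 ≈ 4
Molecular formula = (C7H5O2)4 = C28H20O8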